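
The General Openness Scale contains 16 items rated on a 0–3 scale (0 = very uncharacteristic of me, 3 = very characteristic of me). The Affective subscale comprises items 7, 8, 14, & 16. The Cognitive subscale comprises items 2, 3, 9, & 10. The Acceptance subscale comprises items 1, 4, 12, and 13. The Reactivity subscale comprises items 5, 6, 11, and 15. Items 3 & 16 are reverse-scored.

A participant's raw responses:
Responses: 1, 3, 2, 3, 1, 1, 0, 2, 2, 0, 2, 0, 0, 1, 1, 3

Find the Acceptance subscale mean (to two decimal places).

Acceptance items: 1, 4, 12, 13.
  item 1: 1
  item 4: 3
  item 12: 0
  item 13: 0
Sum = 1 + 3 + 0 + 0 = 4
Mean = 4 / 4 = 1.00

1.00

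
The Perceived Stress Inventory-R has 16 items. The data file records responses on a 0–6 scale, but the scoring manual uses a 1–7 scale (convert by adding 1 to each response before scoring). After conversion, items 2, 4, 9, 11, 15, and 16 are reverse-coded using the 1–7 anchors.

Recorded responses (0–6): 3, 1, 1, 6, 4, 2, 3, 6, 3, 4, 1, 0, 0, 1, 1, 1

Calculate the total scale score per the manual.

Convert to 1–7: 4, 2, 2, 7, 5, 3, 4, 7, 4, 5, 2, 1, 1, 2, 2, 2
Reverse-coded (reversed = (1+7) − raw = 8 − raw):
  item 2: 8 − 2 = 6
  item 4: 8 − 7 = 1
  item 9: 8 − 4 = 4
  item 11: 8 − 2 = 6
  item 15: 8 − 2 = 6
  item 16: 8 − 2 = 6
Scored: 4, 6, 2, 1, 5, 3, 4, 7, 4, 5, 6, 1, 1, 2, 6, 6
Total = 63

63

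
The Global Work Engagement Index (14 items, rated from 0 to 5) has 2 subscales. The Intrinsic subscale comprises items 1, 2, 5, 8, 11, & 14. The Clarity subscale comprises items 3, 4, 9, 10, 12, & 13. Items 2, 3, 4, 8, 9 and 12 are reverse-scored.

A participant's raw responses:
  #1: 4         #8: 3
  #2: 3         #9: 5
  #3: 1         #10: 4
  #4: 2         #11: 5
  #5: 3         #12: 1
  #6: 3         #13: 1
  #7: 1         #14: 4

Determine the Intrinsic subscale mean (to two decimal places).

3.33

Intrinsic items: 1, 2, 5, 8, 11, 14.
Of these, items 2 and 8 are reverse-scored; on a 0–5 scale, reversed = 5 − raw.
  item 1: 4
  item 2: 5 − 3 = 2
  item 5: 3
  item 8: 5 − 3 = 2
  item 11: 5
  item 14: 4
Sum = 4 + 2 + 3 + 2 + 5 + 4 = 20
Mean = 20 / 6 = 3.33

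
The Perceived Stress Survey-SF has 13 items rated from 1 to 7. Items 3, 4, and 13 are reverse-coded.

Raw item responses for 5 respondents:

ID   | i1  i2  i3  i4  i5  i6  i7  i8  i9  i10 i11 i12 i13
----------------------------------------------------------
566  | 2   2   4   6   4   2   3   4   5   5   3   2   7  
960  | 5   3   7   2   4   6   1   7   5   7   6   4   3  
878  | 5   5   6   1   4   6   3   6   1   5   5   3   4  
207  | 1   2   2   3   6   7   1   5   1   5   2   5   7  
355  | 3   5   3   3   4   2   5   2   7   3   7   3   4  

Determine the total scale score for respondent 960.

Respondent 960 raw: 5, 3, 7, 2, 4, 6, 1, 7, 5, 7, 6, 4, 3.
Reverse-coded (on a 1–7 scale, reversed = 8 − raw):
  item 1: 5
  item 2: 3
  item 3: 8 − 7 = 1
  item 4: 8 − 2 = 6
  item 5: 4
  item 6: 6
  item 7: 1
  item 8: 7
  item 9: 5
  item 10: 7
  item 11: 6
  item 12: 4
  item 13: 8 − 3 = 5
Sum = 5 + 3 + 1 + 6 + 4 + 6 + 1 + 7 + 5 + 7 + 6 + 4 + 5 = 60

60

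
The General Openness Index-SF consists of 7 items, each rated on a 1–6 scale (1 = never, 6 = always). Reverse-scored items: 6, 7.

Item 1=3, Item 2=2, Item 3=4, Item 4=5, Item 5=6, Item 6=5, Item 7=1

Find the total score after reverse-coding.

Reverse-scored items use 7 − raw:
  item 6: 7 − 5 = 2
  item 7: 7 − 1 = 6
Scored items: 3, 2, 4, 5, 6, 2, 6
Total = 3 + 2 + 4 + 5 + 6 + 2 + 6 = 28

28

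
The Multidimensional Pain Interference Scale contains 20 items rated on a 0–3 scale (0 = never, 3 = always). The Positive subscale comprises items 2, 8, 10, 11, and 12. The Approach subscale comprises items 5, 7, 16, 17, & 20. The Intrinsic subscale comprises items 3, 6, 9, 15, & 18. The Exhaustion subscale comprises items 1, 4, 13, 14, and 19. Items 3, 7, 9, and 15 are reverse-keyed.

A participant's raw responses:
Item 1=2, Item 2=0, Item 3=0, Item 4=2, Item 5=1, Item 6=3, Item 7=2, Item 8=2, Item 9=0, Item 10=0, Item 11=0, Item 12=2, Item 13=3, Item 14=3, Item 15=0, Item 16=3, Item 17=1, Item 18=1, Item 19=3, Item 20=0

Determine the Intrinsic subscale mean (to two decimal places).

2.60

Intrinsic items: 3, 6, 9, 15, 18.
Of these, items 3, 9, and 15 are reverse-keyed; on a 0–3 scale, reversed = 3 − raw.
  item 3: 3 − 0 = 3
  item 6: 3
  item 9: 3 − 0 = 3
  item 15: 3 − 0 = 3
  item 18: 1
Sum = 3 + 3 + 3 + 3 + 1 = 13
Mean = 13 / 5 = 2.60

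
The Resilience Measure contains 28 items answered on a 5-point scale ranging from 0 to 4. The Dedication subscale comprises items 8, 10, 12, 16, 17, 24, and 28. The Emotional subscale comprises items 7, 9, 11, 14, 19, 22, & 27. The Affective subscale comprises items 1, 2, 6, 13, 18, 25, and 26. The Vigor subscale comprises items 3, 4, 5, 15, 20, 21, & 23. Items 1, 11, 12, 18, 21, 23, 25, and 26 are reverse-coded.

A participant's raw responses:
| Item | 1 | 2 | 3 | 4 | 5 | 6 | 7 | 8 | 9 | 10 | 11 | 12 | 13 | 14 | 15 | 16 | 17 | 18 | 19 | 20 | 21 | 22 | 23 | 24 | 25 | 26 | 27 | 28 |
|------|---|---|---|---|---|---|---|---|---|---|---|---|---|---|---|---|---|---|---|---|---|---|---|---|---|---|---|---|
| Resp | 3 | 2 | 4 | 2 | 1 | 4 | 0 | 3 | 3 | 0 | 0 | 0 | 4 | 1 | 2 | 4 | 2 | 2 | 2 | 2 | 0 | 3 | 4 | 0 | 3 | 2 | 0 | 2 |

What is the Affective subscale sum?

16

Affective items: 1, 2, 6, 13, 18, 25, 26.
Of these, items 1, 18, 25, & 26 are reverse-coded; reversed = (0+4) − raw = 4 − raw.
  item 1: 4 − 3 = 1
  item 2: 2
  item 6: 4
  item 13: 4
  item 18: 4 − 2 = 2
  item 25: 4 − 3 = 1
  item 26: 4 − 2 = 2
Sum = 1 + 2 + 4 + 4 + 2 + 1 + 2 = 16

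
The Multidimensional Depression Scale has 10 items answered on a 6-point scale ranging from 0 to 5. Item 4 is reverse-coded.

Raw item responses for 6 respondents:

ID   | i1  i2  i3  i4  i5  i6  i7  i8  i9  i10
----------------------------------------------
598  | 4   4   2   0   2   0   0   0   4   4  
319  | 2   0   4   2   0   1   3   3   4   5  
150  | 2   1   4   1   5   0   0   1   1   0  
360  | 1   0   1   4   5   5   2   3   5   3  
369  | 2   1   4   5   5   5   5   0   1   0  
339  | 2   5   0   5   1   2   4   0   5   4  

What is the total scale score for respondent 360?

26

Respondent 360 raw: 1, 0, 1, 4, 5, 5, 2, 3, 5, 3.
Reverse-coded (on a 0–5 scale, reversed = 5 − raw):
  item 1: 1
  item 2: 0
  item 3: 1
  item 4: 5 − 4 = 1
  item 5: 5
  item 6: 5
  item 7: 2
  item 8: 3
  item 9: 5
  item 10: 3
Sum = 1 + 0 + 1 + 1 + 5 + 5 + 2 + 3 + 5 + 3 = 26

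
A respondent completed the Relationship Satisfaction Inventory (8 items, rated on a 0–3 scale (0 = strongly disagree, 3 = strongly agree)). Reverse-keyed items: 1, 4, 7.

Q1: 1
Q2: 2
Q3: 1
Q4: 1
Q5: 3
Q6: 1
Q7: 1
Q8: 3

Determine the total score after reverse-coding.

Raw sum = 13. Reverse-keyed items: 1, 4, 7; their raw sum = 3.
Each reversal replaces raw with 3 − raw, changing the total by 3 − 2·raw per item.
Total = 13 + 3·3 − 2·3 = 13 + 9 − 6 = 16

16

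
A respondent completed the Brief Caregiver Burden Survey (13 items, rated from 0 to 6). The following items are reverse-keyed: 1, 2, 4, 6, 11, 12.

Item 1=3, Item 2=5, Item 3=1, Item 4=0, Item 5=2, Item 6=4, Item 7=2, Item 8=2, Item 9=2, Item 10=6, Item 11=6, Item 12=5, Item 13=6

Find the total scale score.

Reversing items 1, 2, 4, 6, 11, and 12 with 6 − raw:
Total = (6−3) + (6−5) + 1 + (6−0) + 2 + (6−4) + 2 + 2 + 2 + 6 + (6−6) + (6−5) + 6
      = 3 + 1 + 1 + 6 + 2 + 2 + 2 + 2 + 2 + 6 + 0 + 1 + 6 = 34

34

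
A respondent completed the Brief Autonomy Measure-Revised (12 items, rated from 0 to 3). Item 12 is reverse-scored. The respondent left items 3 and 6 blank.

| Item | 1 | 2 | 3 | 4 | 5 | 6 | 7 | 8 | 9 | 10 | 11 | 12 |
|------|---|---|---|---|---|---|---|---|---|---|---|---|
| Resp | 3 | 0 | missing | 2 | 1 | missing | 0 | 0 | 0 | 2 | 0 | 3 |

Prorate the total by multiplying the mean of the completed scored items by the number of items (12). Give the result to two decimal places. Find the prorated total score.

Reverse-coded (reversed = (0+3) − raw = 3 − raw):
  item 12: 3 − 3 = 0
Completed scored items (10 of 12): 3, 0, 2, 1, 0, 0, 0, 2, 0, 0; sum = 8.
Person mean = 8 / 10 ≈ 0.8000
Prorated total = (8 / 10) × 12 = 9.60 (to 2 dp)

9.60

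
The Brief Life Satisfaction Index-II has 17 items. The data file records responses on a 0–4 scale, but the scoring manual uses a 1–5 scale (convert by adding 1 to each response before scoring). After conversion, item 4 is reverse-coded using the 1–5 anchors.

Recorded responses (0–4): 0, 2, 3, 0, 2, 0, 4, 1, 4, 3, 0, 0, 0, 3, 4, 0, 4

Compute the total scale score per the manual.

51

Convert to 1–5: 1, 3, 4, 1, 3, 1, 5, 2, 5, 4, 1, 1, 1, 4, 5, 1, 5
Reverse-coded (reversed = (1+5) − raw = 6 − raw):
  item 4: 6 − 1 = 5
Scored: 1, 3, 4, 5, 3, 1, 5, 2, 5, 4, 1, 1, 1, 4, 5, 1, 5
Total = 51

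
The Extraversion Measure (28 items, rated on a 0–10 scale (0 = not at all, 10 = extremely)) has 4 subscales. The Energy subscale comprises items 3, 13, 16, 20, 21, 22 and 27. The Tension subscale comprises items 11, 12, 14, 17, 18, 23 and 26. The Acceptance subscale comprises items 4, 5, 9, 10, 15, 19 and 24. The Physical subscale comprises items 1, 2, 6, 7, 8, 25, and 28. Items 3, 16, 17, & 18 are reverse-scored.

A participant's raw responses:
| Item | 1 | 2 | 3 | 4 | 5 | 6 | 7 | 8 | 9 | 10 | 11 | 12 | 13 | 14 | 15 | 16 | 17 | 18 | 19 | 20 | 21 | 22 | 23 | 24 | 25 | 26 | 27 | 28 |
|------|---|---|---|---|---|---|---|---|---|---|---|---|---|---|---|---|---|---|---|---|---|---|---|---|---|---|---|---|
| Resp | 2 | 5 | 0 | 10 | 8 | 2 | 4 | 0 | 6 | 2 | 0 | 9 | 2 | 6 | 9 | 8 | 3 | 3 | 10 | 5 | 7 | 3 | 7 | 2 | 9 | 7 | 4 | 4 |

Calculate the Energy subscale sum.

33

Energy items: 3, 13, 16, 20, 21, 22, 27.
Of these, items 3 and 16 are reverse-scored; on a 0–10 scale, reversed = 10 − raw.
  item 3: 10 − 0 = 10
  item 13: 2
  item 16: 10 − 8 = 2
  item 20: 5
  item 21: 7
  item 22: 3
  item 27: 4
Sum = 10 + 2 + 2 + 5 + 7 + 3 + 4 = 33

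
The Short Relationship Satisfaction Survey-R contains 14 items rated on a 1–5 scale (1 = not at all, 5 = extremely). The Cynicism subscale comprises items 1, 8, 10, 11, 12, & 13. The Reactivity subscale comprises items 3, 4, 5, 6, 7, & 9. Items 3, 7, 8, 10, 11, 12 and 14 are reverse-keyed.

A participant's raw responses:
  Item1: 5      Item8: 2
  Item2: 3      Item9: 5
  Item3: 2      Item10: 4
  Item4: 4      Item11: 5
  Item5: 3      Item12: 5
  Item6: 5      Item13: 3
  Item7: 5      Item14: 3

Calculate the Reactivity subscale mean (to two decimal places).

Reactivity items: 3, 4, 5, 6, 7, 9.
Of these, items 3 & 7 are reverse-keyed; reversed = (1+5) − raw = 6 − raw.
  item 3: 6 − 2 = 4
  item 4: 4
  item 5: 3
  item 6: 5
  item 7: 6 − 5 = 1
  item 9: 5
Sum = 4 + 4 + 3 + 5 + 1 + 5 = 22
Mean = 22 / 6 = 3.67

3.67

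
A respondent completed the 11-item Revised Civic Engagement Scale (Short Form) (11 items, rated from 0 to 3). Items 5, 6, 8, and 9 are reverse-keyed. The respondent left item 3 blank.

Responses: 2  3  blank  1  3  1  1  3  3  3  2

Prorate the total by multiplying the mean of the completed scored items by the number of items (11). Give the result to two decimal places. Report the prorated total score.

15.40

Reverse-coded (reverse-coded value = 3 − response):
  item 5: 3 − 3 = 0
  item 6: 3 − 1 = 2
  item 8: 3 − 3 = 0
  item 9: 3 − 3 = 0
Completed scored items (10 of 11): 2, 3, 1, 0, 2, 1, 0, 0, 3, 2; sum = 14.
Person mean = 14 / 10 ≈ 1.4000
Prorated total = (14 / 10) × 11 = 15.40 (to 2 dp)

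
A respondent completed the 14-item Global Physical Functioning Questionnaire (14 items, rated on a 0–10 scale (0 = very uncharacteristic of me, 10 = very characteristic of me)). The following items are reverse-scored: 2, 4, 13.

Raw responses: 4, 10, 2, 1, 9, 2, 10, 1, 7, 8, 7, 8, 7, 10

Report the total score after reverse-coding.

Reverse-scored items use 10 − raw:
  item 2: 10 − 10 = 0
  item 4: 10 − 1 = 9
  item 13: 10 − 7 = 3
Scored responses: 4, 0, 2, 9, 9, 2, 10, 1, 7, 8, 7, 8, 3, 10
Total = 4 + 0 + 2 + 9 + 9 + 2 + 10 + 1 + 7 + 8 + 7 + 8 + 3 + 10 = 80

80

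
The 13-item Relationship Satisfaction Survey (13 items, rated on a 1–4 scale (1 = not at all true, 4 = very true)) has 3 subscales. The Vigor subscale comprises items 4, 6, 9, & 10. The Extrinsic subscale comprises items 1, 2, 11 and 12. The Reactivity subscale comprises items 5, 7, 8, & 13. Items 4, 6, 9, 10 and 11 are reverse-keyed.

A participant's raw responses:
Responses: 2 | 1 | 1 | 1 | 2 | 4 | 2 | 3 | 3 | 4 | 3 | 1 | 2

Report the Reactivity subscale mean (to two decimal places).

Reactivity items: 5, 7, 8, 13.
  item 5: 2
  item 7: 2
  item 8: 3
  item 13: 2
Sum = 2 + 2 + 3 + 2 = 9
Mean = 9 / 4 = 2.25

2.25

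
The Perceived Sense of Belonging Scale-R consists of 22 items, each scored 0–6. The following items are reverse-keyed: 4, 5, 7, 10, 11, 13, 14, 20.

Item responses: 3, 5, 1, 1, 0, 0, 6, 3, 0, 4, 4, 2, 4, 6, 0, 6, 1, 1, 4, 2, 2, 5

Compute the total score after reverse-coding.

54

Raw sum = 60. Reverse-keyed items: 4, 5, 7, 10, 11, 13, 14, 20; their raw sum = 27.
Each reversal replaces raw with 6 − raw, changing the total by 6 − 2·raw per item.
Total = 60 + 8·6 − 2·27 = 60 + 48 − 54 = 54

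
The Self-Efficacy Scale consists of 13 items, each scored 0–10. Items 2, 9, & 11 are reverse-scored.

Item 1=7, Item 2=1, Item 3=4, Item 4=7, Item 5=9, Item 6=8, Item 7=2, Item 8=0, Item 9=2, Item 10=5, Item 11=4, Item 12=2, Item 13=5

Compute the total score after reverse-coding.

72

Reversing items 2, 9, and 11 with 10 − raw:
Total = 7 + (10−1) + 4 + 7 + 9 + 8 + 2 + 0 + (10−2) + 5 + (10−4) + 2 + 5
      = 7 + 9 + 4 + 7 + 9 + 8 + 2 + 0 + 8 + 5 + 6 + 2 + 5 = 72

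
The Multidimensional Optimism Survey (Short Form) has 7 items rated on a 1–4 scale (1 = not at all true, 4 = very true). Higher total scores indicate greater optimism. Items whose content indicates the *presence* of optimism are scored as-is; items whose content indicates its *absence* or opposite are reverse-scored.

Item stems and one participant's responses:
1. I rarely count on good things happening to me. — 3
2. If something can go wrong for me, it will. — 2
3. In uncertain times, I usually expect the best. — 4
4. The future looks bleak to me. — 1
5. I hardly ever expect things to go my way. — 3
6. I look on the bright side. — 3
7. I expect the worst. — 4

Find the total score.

Items 1, 2, 4, 5, 7 describe the absence/opposite of optimism → reverse-score.
on a 1–4 scale, reversed = 5 − raw.
  item 1: 5 − 3 = 2
  item 2: 5 − 2 = 3
  item 3: 4
  item 4: 5 − 1 = 4
  item 5: 5 − 3 = 2
  item 6: 3
  item 7: 5 − 4 = 1
Total = 2 + 3 + 4 + 4 + 2 + 3 + 1 = 19

19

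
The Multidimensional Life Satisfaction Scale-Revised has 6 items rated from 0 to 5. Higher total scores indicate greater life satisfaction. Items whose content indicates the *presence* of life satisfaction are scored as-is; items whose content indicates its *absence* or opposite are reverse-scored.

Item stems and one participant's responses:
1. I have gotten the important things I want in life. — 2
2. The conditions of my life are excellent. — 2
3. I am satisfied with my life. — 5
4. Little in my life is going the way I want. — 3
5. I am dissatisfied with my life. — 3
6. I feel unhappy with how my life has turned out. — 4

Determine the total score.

Items 4, 5, 6 describe the absence/opposite of life satisfaction → reverse-score.
reversed = (0+5) − raw = 5 − raw.
  item 1: 2
  item 2: 2
  item 3: 5
  item 4: 5 − 3 = 2
  item 5: 5 − 3 = 2
  item 6: 5 − 4 = 1
Total = 2 + 2 + 5 + 2 + 2 + 1 = 14

14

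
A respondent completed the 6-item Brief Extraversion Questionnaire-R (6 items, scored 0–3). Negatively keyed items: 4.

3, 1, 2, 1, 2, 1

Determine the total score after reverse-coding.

11

Raw sum = 10. Negatively keyed items: 4; their raw sum = 1.
Each reversal replaces raw with 3 − raw, changing the total by 3 − 2·raw per item.
Total = 10 + 1·3 − 2·1 = 10 + 3 − 2 = 11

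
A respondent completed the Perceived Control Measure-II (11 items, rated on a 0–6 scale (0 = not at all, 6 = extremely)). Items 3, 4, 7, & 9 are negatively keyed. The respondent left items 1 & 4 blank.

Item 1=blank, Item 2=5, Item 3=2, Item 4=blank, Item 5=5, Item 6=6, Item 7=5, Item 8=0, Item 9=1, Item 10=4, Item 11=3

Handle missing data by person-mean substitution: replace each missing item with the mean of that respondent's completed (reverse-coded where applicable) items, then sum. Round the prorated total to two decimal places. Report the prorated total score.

40.33

Reverse-coded (on a 0–6 scale, reversed = 6 − raw):
  item 3: 6 − 2 = 4
  item 7: 6 − 5 = 1
  item 9: 6 − 1 = 5
Completed scored items (9 of 11): 5, 4, 5, 6, 1, 0, 5, 4, 3; sum = 33.
Person mean = 33 / 9 ≈ 3.6667
Prorated total = (33 / 9) × 11 = 40.33 (to 2 dp)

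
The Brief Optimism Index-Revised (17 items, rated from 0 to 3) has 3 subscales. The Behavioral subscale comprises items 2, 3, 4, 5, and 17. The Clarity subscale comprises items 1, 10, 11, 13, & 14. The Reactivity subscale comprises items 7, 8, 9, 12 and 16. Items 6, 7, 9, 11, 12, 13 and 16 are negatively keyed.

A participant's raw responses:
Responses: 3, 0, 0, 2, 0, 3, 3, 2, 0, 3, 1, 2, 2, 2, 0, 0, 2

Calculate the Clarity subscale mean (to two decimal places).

Clarity items: 1, 10, 11, 13, 14.
Of these, items 11 and 13 are negatively keyed; on a 0–3 scale, reversed = 3 − raw.
  item 1: 3
  item 10: 3
  item 11: 3 − 1 = 2
  item 13: 3 − 2 = 1
  item 14: 2
Sum = 3 + 3 + 2 + 1 + 2 = 11
Mean = 11 / 5 = 2.20

2.20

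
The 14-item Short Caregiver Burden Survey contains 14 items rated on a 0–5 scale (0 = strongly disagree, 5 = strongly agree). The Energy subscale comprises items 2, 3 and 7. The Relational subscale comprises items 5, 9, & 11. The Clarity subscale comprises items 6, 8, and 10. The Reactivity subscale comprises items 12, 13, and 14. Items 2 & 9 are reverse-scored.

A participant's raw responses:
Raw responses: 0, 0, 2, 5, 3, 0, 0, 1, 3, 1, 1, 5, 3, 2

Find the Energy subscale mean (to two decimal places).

2.33

Energy items: 2, 3, 7.
Of these, item 2 is reverse-scored; on a 0–5 scale, reversed = 5 − raw.
  item 2: 5 − 0 = 5
  item 3: 2
  item 7: 0
Sum = 5 + 2 + 0 = 7
Mean = 7 / 3 = 2.33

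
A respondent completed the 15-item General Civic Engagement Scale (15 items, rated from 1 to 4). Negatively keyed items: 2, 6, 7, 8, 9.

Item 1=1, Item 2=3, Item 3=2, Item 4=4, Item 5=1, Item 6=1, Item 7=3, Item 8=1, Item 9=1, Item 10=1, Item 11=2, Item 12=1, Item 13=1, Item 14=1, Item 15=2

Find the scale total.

Apply reverse scoring (reversed = (1+4) − raw = 5 − raw):
  item 2: 5 − 3 = 2
  item 6: 5 − 1 = 4
  item 7: 5 − 3 = 2
  item 8: 5 − 1 = 4
  item 9: 5 − 1 = 4
Scored items: 1, 2, 2, 4, 1, 4, 2, 4, 4, 1, 2, 1, 1, 1, 2
Total = 1 + 2 + 2 + 4 + 1 + 4 + 2 + 4 + 4 + 1 + 2 + 1 + 1 + 1 + 2 = 32

32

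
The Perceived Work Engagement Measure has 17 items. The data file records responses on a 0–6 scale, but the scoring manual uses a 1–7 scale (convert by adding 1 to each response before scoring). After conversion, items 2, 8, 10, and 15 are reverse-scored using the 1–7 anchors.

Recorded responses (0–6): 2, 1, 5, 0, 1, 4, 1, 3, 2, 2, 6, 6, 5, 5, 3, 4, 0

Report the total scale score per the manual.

73

Convert to 1–7: 3, 2, 6, 1, 2, 5, 2, 4, 3, 3, 7, 7, 6, 6, 4, 5, 1
Reverse-coded (on a 1–7 scale, reversed = 8 − raw):
  item 2: 8 − 2 = 6
  item 8: 8 − 4 = 4
  item 10: 8 − 3 = 5
  item 15: 8 − 4 = 4
Scored: 3, 6, 6, 1, 2, 5, 2, 4, 3, 5, 7, 7, 6, 6, 4, 5, 1
Total = 73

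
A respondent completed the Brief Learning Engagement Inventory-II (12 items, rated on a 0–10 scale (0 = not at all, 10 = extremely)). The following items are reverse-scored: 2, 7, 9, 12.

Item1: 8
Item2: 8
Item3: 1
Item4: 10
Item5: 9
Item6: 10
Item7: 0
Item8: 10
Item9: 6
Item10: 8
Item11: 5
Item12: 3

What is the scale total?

84

Reversing items 2, 7, 9, and 12 with 10 − raw:
Total = 8 + (10−8) + 1 + 10 + 9 + 10 + (10−0) + 10 + (10−6) + 8 + 5 + (10−3)
      = 8 + 2 + 1 + 10 + 9 + 10 + 10 + 10 + 4 + 8 + 5 + 7 = 84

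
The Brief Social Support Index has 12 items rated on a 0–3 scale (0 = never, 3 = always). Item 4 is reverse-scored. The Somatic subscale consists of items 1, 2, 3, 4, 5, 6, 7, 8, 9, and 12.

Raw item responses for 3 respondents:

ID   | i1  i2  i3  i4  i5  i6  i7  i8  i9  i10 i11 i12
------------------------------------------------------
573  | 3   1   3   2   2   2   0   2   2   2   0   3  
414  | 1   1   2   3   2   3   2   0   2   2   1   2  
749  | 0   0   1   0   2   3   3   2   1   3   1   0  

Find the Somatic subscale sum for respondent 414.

15

Respondent 414 raw: 1, 1, 2, 3, 2, 3, 2, 0, 2, 2, 1, 2.
Somatic items: 1, 2, 3, 4, 5, 6, 7, 8, 9, 12.
Reverse-coded (reversed = (0+3) − raw = 3 − raw):
  item 1: 1
  item 2: 1
  item 3: 2
  item 4: 3 − 3 = 0
  item 5: 2
  item 6: 3
  item 7: 2
  item 8: 0
  item 9: 2
  item 12: 2
Sum = 1 + 1 + 2 + 0 + 2 + 3 + 2 + 0 + 2 + 2 = 15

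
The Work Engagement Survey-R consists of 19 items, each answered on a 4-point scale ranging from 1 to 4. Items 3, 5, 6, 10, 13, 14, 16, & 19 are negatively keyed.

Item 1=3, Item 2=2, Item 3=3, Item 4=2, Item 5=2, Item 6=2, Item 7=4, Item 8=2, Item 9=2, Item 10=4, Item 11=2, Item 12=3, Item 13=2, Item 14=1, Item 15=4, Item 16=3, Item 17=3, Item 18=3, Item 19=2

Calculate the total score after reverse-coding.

51

Reversing items 3, 5, 6, 10, 13, 14, 16, & 19 with 5 − raw:
Total = 3 + 2 + (5−3) + 2 + (5−2) + (5−2) + 4 + 2 + 2 + (5−4) + 2 + 3 + (5−2) + (5−1) + 4 + (5−3) + 3 + 3 + (5−2)
      = 3 + 2 + 2 + 2 + 3 + 3 + 4 + 2 + 2 + 1 + 2 + 3 + 3 + 4 + 4 + 2 + 3 + 3 + 3 = 51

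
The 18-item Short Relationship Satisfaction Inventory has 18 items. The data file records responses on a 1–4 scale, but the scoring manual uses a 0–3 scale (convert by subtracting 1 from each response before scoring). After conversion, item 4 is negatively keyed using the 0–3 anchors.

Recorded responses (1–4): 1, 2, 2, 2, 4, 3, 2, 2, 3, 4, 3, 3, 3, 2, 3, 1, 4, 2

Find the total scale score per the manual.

29

Convert to 0–3: 0, 1, 1, 1, 3, 2, 1, 1, 2, 3, 2, 2, 2, 1, 2, 0, 3, 1
Reverse-coded (reversed = (0+3) − raw = 3 − raw):
  item 4: 3 − 1 = 2
Scored: 0, 1, 1, 2, 3, 2, 1, 1, 2, 3, 2, 2, 2, 1, 2, 0, 3, 1
Total = 29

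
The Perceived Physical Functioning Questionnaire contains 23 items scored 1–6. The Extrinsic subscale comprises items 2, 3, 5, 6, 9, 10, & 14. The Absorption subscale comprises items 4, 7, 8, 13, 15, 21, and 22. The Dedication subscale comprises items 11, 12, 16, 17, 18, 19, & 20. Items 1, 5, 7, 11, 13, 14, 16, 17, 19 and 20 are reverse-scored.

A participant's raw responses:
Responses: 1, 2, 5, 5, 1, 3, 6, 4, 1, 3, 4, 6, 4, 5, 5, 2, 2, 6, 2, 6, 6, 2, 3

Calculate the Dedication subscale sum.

31

Dedication items: 11, 12, 16, 17, 18, 19, 20.
Of these, items 11, 16, 17, 19, and 20 are reverse-scored; reversed = (1+6) − raw = 7 − raw.
  item 11: 7 − 4 = 3
  item 12: 6
  item 16: 7 − 2 = 5
  item 17: 7 − 2 = 5
  item 18: 6
  item 19: 7 − 2 = 5
  item 20: 7 − 6 = 1
Sum = 3 + 6 + 5 + 5 + 6 + 5 + 1 = 31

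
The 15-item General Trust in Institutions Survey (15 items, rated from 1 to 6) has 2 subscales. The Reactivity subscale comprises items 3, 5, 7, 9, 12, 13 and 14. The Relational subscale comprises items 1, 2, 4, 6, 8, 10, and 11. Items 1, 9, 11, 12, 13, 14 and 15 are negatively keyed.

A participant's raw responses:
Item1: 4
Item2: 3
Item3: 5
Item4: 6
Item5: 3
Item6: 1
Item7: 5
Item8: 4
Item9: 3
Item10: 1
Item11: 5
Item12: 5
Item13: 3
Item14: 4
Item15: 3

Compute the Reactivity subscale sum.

Reactivity items: 3, 5, 7, 9, 12, 13, 14.
Of these, items 9, 12, 13 and 14 are negatively keyed; on a 1–6 scale, reversed = 7 − raw.
  item 3: 5
  item 5: 3
  item 7: 5
  item 9: 7 − 3 = 4
  item 12: 7 − 5 = 2
  item 13: 7 − 3 = 4
  item 14: 7 − 4 = 3
Sum = 5 + 3 + 5 + 4 + 2 + 4 + 3 = 26

26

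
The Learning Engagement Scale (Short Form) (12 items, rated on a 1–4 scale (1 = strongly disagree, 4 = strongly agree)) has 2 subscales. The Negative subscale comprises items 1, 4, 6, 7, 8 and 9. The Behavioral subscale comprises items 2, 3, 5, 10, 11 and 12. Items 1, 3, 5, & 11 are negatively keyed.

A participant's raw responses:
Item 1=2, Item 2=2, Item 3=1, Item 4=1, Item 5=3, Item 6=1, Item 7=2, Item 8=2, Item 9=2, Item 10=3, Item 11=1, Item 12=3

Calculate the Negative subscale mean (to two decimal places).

Negative items: 1, 4, 6, 7, 8, 9.
Of these, item 1 is negatively keyed; reverse-coded value = 5 − response.
  item 1: 5 − 2 = 3
  item 4: 1
  item 6: 1
  item 7: 2
  item 8: 2
  item 9: 2
Sum = 3 + 1 + 1 + 2 + 2 + 2 = 11
Mean = 11 / 6 = 1.83

1.83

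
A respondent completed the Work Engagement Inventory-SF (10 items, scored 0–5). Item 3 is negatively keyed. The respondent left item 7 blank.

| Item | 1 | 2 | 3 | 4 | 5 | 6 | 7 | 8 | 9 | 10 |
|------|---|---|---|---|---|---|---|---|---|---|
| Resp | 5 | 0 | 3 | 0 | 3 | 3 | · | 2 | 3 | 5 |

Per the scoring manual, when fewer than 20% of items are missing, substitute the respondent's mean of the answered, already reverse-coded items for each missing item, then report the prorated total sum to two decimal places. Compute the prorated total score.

Reverse-coded (on a 0–5 scale, reversed = 5 − raw):
  item 3: 5 − 3 = 2
Completed scored items (9 of 10): 5, 0, 2, 0, 3, 3, 2, 3, 5; sum = 23.
Person mean = 23 / 9 ≈ 2.5556
Prorated total = (23 / 9) × 10 = 25.56 (to 2 dp)

25.56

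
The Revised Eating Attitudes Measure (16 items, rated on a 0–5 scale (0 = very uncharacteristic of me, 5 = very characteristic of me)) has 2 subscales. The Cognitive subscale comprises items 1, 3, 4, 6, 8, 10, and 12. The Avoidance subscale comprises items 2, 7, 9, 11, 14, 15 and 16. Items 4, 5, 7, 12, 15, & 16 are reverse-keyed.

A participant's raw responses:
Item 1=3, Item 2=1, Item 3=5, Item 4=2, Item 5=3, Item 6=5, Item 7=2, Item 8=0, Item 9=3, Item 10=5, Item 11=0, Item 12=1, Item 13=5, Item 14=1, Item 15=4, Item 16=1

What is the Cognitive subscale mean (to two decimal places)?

Cognitive items: 1, 3, 4, 6, 8, 10, 12.
Of these, items 4 & 12 are reverse-keyed; on a 0–5 scale, reversed = 5 − raw.
  item 1: 3
  item 3: 5
  item 4: 5 − 2 = 3
  item 6: 5
  item 8: 0
  item 10: 5
  item 12: 5 − 1 = 4
Sum = 3 + 5 + 3 + 5 + 0 + 5 + 4 = 25
Mean = 25 / 7 = 3.57

3.57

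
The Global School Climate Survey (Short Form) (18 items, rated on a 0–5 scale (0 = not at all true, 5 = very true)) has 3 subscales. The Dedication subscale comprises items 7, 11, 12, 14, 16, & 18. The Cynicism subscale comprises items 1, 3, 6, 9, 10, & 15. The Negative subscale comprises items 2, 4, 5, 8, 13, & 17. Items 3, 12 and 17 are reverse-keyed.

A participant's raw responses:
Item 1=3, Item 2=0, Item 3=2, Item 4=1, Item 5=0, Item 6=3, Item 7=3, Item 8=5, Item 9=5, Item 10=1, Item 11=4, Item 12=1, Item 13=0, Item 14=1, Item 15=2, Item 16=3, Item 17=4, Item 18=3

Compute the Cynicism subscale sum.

Cynicism items: 1, 3, 6, 9, 10, 15.
Of these, item 3 is reverse-keyed; reversed = (0+5) − raw = 5 − raw.
  item 1: 3
  item 3: 5 − 2 = 3
  item 6: 3
  item 9: 5
  item 10: 1
  item 15: 2
Sum = 3 + 3 + 3 + 5 + 1 + 2 = 17

17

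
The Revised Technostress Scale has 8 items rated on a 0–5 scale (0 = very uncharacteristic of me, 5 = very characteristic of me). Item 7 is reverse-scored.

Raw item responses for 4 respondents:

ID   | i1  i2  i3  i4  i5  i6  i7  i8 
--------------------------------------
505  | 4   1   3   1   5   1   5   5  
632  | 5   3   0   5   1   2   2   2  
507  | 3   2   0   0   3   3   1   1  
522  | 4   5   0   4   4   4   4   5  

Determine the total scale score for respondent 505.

Respondent 505 raw: 4, 1, 3, 1, 5, 1, 5, 5.
Reverse-coded (reverse-coded value = 5 − response):
  item 1: 4
  item 2: 1
  item 3: 3
  item 4: 1
  item 5: 5
  item 6: 1
  item 7: 5 − 5 = 0
  item 8: 5
Sum = 4 + 1 + 3 + 1 + 5 + 1 + 0 + 5 = 20

20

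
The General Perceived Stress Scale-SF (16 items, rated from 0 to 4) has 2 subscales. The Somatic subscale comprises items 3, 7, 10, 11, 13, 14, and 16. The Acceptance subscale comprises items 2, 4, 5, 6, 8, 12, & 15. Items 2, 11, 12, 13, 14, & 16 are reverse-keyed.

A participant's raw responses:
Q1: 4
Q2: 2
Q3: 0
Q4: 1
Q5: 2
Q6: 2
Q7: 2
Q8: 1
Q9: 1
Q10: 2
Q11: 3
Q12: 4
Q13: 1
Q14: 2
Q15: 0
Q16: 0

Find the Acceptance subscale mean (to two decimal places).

Acceptance items: 2, 4, 5, 6, 8, 12, 15.
Of these, items 2 and 12 are reverse-keyed; reversed = (0+4) − raw = 4 − raw.
  item 2: 4 − 2 = 2
  item 4: 1
  item 5: 2
  item 6: 2
  item 8: 1
  item 12: 4 − 4 = 0
  item 15: 0
Sum = 2 + 1 + 2 + 2 + 1 + 0 + 0 = 8
Mean = 8 / 7 = 1.14

1.14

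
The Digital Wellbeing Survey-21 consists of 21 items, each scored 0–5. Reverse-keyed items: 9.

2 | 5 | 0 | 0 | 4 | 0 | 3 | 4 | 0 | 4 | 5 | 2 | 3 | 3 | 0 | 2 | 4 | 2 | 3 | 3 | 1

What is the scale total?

55

Reverse-coded items (on a 0–5 scale, reversed = 5 − raw):
  item 9: 5 − 0 = 5
Scored items: 2, 5, 0, 0, 4, 0, 3, 4, 5, 4, 5, 2, 3, 3, 0, 2, 4, 2, 3, 3, 1
Total = 2 + 5 + 0 + 0 + 4 + 0 + 3 + 4 + 5 + 4 + 5 + 2 + 3 + 3 + 0 + 2 + 4 + 2 + 3 + 3 + 1 = 55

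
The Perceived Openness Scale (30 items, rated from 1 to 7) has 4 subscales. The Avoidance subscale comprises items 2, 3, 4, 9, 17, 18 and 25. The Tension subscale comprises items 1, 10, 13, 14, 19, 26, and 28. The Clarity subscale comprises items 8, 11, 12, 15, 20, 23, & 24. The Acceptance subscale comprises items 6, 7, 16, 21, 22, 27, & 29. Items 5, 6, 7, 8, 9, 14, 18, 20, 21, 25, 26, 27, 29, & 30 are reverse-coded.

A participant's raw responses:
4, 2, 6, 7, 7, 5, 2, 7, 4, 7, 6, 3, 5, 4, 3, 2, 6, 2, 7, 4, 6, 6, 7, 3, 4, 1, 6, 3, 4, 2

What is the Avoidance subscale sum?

Avoidance items: 2, 3, 4, 9, 17, 18, 25.
Of these, items 9, 18 and 25 are reverse-coded; reverse-coded value = 8 − response.
  item 2: 2
  item 3: 6
  item 4: 7
  item 9: 8 − 4 = 4
  item 17: 6
  item 18: 8 − 2 = 6
  item 25: 8 − 4 = 4
Sum = 2 + 6 + 7 + 4 + 6 + 6 + 4 = 35

35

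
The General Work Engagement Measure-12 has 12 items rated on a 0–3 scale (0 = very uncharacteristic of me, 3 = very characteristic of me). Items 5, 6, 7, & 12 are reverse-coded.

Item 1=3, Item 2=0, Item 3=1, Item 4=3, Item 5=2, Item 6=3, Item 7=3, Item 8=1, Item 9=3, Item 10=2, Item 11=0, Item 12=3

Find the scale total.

Raw sum = 24. Reverse-coded items: 5, 6, 7, 12; their raw sum = 11.
Each reversal replaces raw with 3 − raw, changing the total by 3 − 2·raw per item.
Total = 24 + 4·3 − 2·11 = 24 + 12 − 22 = 14

14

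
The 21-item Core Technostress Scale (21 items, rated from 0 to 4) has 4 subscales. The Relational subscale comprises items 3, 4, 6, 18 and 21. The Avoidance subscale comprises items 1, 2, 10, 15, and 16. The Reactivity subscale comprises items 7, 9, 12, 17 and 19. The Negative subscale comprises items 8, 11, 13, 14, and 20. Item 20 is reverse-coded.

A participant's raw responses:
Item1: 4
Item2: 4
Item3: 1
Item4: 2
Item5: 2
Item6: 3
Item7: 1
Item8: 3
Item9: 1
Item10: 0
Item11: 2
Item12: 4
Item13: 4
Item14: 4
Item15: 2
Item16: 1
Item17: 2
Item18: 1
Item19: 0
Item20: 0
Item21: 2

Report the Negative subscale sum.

Negative items: 8, 11, 13, 14, 20.
Of these, item 20 is reverse-coded; on a 0–4 scale, reversed = 4 − raw.
  item 8: 3
  item 11: 2
  item 13: 4
  item 14: 4
  item 20: 4 − 0 = 4
Sum = 3 + 2 + 4 + 4 + 4 = 17

17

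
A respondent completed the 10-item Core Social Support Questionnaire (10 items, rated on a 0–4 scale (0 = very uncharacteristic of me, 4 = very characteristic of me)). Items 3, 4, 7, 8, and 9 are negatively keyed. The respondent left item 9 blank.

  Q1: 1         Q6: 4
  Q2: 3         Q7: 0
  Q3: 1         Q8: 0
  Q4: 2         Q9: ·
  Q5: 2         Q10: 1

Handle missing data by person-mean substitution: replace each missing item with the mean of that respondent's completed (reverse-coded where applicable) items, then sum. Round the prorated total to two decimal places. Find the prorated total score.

26.67

Reverse-coded (on a 0–4 scale, reversed = 4 − raw):
  item 3: 4 − 1 = 3
  item 4: 4 − 2 = 2
  item 7: 4 − 0 = 4
  item 8: 4 − 0 = 4
Completed scored items (9 of 10): 1, 3, 3, 2, 2, 4, 4, 4, 1; sum = 24.
Person mean = 24 / 9 ≈ 2.6667
Prorated total = (24 / 9) × 10 = 26.67 (to 2 dp)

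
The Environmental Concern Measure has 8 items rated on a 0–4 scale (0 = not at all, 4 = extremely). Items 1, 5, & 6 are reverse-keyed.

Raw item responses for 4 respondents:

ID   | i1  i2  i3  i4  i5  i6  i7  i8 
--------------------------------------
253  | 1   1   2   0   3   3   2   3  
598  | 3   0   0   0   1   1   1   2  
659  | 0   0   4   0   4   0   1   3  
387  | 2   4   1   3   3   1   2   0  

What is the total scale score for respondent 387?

16

Respondent 387 raw: 2, 4, 1, 3, 3, 1, 2, 0.
Reverse-coded (reversed = (0+4) − raw = 4 − raw):
  item 1: 4 − 2 = 2
  item 2: 4
  item 3: 1
  item 4: 3
  item 5: 4 − 3 = 1
  item 6: 4 − 1 = 3
  item 7: 2
  item 8: 0
Sum = 2 + 4 + 1 + 3 + 1 + 3 + 2 + 0 = 16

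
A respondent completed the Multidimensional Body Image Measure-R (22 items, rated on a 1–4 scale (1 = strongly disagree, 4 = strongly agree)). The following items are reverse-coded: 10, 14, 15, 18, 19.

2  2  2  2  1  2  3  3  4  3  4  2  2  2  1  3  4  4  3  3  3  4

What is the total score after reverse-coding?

58

Raw sum = 59. Reverse-coded items: 10, 14, 15, 18, 19; their raw sum = 13.
Each reversal replaces raw with 5 − raw, changing the total by 5 − 2·raw per item.
Total = 59 + 5·5 − 2·13 = 59 + 25 − 26 = 58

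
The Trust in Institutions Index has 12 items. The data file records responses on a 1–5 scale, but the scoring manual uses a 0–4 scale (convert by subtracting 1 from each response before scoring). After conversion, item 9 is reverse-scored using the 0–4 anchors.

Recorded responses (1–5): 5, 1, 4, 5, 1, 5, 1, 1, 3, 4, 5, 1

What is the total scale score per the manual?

24

Convert to 0–4: 4, 0, 3, 4, 0, 4, 0, 0, 2, 3, 4, 0
Reverse-coded (reverse-coded value = 4 − response):
  item 9: 4 − 2 = 2
Scored: 4, 0, 3, 4, 0, 4, 0, 0, 2, 3, 4, 0
Total = 24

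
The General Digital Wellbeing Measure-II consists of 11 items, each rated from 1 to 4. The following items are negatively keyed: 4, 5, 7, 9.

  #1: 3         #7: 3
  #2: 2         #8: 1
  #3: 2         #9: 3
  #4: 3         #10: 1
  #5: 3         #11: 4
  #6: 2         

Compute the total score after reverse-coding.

Apply reverse scoring (reversed = (1+4) − raw = 5 − raw):
  item 4: 5 − 3 = 2
  item 5: 5 − 3 = 2
  item 7: 5 − 3 = 2
  item 9: 5 − 3 = 2
Scored items: 3, 2, 2, 2, 2, 2, 2, 1, 2, 1, 4
Total = 3 + 2 + 2 + 2 + 2 + 2 + 2 + 1 + 2 + 1 + 4 = 23

23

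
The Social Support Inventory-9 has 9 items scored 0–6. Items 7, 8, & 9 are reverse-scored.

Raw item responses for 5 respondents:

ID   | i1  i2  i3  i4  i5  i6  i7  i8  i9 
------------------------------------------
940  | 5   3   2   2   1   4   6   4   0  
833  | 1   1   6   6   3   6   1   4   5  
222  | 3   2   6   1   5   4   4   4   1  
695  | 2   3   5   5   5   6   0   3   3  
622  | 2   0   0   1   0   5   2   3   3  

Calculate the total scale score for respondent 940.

25

Respondent 940 raw: 5, 3, 2, 2, 1, 4, 6, 4, 0.
Reverse-coded (reversed = (0+6) − raw = 6 − raw):
  item 1: 5
  item 2: 3
  item 3: 2
  item 4: 2
  item 5: 1
  item 6: 4
  item 7: 6 − 6 = 0
  item 8: 6 − 4 = 2
  item 9: 6 − 0 = 6
Sum = 5 + 3 + 2 + 2 + 1 + 4 + 0 + 2 + 6 = 25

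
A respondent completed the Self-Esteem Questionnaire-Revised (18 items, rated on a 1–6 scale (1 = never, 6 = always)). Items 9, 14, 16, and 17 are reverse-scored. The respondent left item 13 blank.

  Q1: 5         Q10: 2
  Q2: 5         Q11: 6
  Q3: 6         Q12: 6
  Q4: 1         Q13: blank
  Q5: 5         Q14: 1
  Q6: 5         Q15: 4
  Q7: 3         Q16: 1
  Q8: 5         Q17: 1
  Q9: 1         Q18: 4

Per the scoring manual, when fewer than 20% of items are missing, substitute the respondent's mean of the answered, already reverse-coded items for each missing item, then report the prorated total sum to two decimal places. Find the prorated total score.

85.76

Reverse-coded (reversed = (1+6) − raw = 7 − raw):
  item 9: 7 − 1 = 6
  item 14: 7 − 1 = 6
  item 16: 7 − 1 = 6
  item 17: 7 − 1 = 6
Completed scored items (17 of 18): 5, 5, 6, 1, 5, 5, 3, 5, 6, 2, 6, 6, 6, 4, 6, 6, 4; sum = 81.
Person mean = 81 / 17 ≈ 4.7647
Prorated total = (81 / 17) × 18 = 85.76 (to 2 dp)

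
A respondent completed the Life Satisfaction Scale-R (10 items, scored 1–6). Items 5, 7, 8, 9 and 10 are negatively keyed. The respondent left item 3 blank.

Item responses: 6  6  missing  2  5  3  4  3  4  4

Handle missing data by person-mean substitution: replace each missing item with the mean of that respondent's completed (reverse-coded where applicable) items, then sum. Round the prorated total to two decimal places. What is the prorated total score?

35.56

Reverse-coded (reversed = (1+6) − raw = 7 − raw):
  item 5: 7 − 5 = 2
  item 7: 7 − 4 = 3
  item 8: 7 − 3 = 4
  item 9: 7 − 4 = 3
  item 10: 7 − 4 = 3
Completed scored items (9 of 10): 6, 6, 2, 2, 3, 3, 4, 3, 3; sum = 32.
Person mean = 32 / 9 ≈ 3.5556
Prorated total = (32 / 9) × 10 = 35.56 (to 2 dp)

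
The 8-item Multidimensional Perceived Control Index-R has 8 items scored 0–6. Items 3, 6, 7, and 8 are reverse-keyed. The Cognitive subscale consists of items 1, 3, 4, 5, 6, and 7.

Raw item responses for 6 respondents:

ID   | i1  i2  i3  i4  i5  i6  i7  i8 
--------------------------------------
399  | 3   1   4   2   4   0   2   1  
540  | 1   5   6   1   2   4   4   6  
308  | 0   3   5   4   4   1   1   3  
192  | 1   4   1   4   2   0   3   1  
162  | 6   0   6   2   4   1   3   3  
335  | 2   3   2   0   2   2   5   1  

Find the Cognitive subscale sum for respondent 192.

21

Respondent 192 raw: 1, 4, 1, 4, 2, 0, 3, 1.
Cognitive items: 1, 3, 4, 5, 6, 7.
Reverse-coded (reversed = (0+6) − raw = 6 − raw):
  item 1: 1
  item 3: 6 − 1 = 5
  item 4: 4
  item 5: 2
  item 6: 6 − 0 = 6
  item 7: 6 − 3 = 3
Sum = 1 + 5 + 4 + 2 + 6 + 3 = 21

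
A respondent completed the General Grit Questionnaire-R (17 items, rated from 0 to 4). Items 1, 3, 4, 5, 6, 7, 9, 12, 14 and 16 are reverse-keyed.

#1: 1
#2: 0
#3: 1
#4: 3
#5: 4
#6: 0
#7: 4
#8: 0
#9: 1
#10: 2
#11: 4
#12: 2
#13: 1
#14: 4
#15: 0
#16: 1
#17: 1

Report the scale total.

Apply reverse scoring (reversed = (0+4) − raw = 4 − raw):
  item 1: 4 − 1 = 3
  item 3: 4 − 1 = 3
  item 4: 4 − 3 = 1
  item 5: 4 − 4 = 0
  item 6: 4 − 0 = 4
  item 7: 4 − 4 = 0
  item 9: 4 − 1 = 3
  item 12: 4 − 2 = 2
  item 14: 4 − 4 = 0
  item 16: 4 − 1 = 3
Scored responses: 3, 0, 3, 1, 0, 4, 0, 0, 3, 2, 4, 2, 1, 0, 0, 3, 1
Total = 3 + 0 + 3 + 1 + 0 + 4 + 0 + 0 + 3 + 2 + 4 + 2 + 1 + 0 + 0 + 3 + 1 = 27

27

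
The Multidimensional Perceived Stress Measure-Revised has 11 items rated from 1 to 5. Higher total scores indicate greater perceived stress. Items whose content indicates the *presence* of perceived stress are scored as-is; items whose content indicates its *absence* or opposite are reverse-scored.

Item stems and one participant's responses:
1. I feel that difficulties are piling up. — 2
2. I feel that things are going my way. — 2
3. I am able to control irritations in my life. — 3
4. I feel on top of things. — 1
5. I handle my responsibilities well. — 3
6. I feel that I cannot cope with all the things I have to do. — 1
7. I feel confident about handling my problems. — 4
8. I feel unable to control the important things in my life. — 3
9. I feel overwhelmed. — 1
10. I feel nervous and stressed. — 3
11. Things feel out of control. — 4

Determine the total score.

31

Items 2, 3, 4, 5, 7 describe the absence/opposite of perceived stress → reverse-score.
reverse-coded value = 6 − response.
  item 1: 2
  item 2: 6 − 2 = 4
  item 3: 6 − 3 = 3
  item 4: 6 − 1 = 5
  item 5: 6 − 3 = 3
  item 6: 1
  item 7: 6 − 4 = 2
  item 8: 3
  item 9: 1
  item 10: 3
  item 11: 4
Total = 2 + 4 + 3 + 5 + 3 + 1 + 2 + 3 + 1 + 3 + 4 = 31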